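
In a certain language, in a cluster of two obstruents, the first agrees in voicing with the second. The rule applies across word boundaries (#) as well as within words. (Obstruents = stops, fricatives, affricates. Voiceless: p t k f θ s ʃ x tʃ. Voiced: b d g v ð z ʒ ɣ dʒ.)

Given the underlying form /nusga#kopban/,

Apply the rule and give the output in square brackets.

[nuzga#kobban]

/s/ before /g/ (voiced) → [z]
/p/ before /b/ (voiced) → [b]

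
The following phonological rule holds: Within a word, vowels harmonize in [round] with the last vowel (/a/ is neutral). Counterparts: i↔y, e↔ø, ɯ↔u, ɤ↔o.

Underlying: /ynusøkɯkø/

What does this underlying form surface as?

/ɯ/ harmonizes with /ø/ ([+round]) → [u]

[ynusøkukø]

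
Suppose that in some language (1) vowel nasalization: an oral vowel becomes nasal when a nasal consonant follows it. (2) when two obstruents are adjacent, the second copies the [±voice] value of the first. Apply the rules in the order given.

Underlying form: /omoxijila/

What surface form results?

Rule 1: /o/ before nasal /m/ → [õ]
After rule 1: õmoxijila
Rule 2: no segment meets the rule's conditions; no change.

[õmoxijila]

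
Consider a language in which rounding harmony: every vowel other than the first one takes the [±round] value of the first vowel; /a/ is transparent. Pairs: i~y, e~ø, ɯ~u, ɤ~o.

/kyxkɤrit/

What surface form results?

[kyxkoryt]

/ɤ/ harmonizes with /y/ ([+round]) → [o]
/i/ harmonizes with /y/ ([+round]) → [y]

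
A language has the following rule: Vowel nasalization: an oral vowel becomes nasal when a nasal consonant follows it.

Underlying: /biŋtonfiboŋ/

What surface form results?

[bĩŋtõnfibõŋ]

/i/ before nasal /ŋ/ → [ĩ]
/o/ before nasal /n/ → [õ]
/o/ before nasal /ŋ/ → [õ]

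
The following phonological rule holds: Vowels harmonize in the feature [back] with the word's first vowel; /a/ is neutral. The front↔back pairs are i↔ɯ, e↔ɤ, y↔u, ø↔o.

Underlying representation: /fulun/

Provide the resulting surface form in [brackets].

no segment meets the rule's conditions; no change.

[fulun]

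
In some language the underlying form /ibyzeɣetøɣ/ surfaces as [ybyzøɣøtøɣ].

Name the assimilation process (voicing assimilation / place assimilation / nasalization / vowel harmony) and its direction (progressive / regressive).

vowel harmony, regressive

/i/→[y] /e/→[ø] /e/→[ø].
Vowels agree with the last vowel, so the harmony is regressive.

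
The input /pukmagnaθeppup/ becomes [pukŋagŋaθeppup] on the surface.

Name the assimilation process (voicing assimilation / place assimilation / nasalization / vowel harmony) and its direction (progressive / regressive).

/m/→[ŋ] /n/→[ŋ].
Each target copies a feature from the preceding segment, so the direction is progressive.

place assimilation, progressive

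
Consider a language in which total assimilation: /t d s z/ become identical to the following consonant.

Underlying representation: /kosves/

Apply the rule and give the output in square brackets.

[kovves]

/s/ before /v/ → [v] (total assimilation)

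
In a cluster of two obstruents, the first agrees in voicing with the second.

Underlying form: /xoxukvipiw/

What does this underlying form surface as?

/k/ before /v/ (voiced) → [g]

[xoxugvipiw]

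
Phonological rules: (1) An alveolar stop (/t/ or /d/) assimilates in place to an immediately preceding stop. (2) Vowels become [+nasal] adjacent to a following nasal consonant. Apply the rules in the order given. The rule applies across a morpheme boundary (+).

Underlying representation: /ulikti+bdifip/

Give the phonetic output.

[ulikki+bbifip]

Rule 1: /t/ after /k/ (velar) → [k]
Rule 1: /d/ after /b/ (labial) → [b]
After rule 1: ulikki+bbifip
Rule 2: no segment meets the rule's conditions; no change.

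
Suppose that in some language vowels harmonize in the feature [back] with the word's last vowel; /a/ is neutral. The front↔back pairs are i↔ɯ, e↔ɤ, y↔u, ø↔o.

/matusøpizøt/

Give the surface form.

/u/ harmonizes with /ø/ ([-back]) → [y]

[matysøpizøt]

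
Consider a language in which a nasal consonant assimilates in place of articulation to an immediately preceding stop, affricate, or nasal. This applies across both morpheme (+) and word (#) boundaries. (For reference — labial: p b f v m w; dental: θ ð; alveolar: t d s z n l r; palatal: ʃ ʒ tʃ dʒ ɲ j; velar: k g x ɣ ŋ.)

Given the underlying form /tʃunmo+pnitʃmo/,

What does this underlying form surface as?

/m/ after /n/ (alveolar) → [n]
/n/ after /p/ (labial) → [m]
/m/ after /tʃ/ (palatal) → [ɲ]

[tʃunno+pmitʃɲo]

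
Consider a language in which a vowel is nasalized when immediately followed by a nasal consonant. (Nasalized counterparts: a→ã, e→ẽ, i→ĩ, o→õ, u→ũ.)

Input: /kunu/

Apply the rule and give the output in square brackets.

[kũnu]

/u/ before nasal /n/ → [ũ]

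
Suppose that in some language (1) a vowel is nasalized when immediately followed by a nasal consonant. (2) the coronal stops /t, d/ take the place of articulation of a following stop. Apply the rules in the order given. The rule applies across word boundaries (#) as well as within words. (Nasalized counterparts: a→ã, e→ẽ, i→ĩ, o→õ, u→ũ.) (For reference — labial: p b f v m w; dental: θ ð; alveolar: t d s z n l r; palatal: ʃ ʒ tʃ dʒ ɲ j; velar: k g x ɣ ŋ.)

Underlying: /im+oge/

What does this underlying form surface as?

[ĩm+oge]

Rule 1: /i/ before nasal /m/ → [ĩ]
After rule 1: ĩm+oge
Rule 2: no segment meets the rule's conditions; no change.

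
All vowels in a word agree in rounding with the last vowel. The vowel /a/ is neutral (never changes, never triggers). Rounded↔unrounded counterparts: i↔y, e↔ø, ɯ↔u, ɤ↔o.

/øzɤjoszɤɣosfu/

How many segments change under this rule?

/ɤ/ harmonizes with /u/ ([+round]) → [o]
/ɤ/ harmonizes with /u/ ([+round]) → [o]
2 segments change.

2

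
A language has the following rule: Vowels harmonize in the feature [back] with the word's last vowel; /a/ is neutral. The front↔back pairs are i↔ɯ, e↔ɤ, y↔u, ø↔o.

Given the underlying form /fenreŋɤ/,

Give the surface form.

/e/ harmonizes with /ɤ/ ([+back]) → [ɤ]
/e/ harmonizes with /ɤ/ ([+back]) → [ɤ]

[fɤnrɤŋɤ]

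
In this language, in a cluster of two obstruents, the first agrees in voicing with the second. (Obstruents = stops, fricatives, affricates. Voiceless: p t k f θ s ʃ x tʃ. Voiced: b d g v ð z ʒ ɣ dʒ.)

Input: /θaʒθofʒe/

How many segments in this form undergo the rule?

2

/ʒ/ before /θ/ (voiceless) → [ʃ]
/f/ before /ʒ/ (voiced) → [v]
2 segments change.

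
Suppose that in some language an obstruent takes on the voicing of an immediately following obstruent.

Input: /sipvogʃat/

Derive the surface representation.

/p/ before /v/ (voiced) → [b]
/g/ before /ʃ/ (voiceless) → [k]

[sibvokʃat]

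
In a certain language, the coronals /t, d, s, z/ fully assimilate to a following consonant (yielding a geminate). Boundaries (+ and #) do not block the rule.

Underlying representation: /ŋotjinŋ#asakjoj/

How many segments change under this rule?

1

/t/ before /j/ → [j] (total assimilation)
1 segment changes.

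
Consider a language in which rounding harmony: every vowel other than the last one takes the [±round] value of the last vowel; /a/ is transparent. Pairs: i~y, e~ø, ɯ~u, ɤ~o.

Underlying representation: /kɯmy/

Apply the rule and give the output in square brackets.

/ɯ/ harmonizes with /y/ ([+round]) → [u]

[kumy]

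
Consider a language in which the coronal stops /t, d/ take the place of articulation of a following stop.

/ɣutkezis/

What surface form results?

[ɣukkezis]

/t/ before /k/ (velar) → [k]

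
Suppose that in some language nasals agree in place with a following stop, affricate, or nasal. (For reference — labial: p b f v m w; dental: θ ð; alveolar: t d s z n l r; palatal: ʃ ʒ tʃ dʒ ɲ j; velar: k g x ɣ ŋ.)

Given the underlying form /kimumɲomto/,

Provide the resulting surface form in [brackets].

[kimuɲɲonto]

/m/ before /ɲ/ (palatal) → [ɲ]
/m/ before /t/ (alveolar) → [n]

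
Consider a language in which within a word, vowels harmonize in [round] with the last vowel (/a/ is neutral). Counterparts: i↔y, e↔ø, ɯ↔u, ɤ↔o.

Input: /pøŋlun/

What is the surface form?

no segment meets the rule's conditions; no change.

[pøŋlun]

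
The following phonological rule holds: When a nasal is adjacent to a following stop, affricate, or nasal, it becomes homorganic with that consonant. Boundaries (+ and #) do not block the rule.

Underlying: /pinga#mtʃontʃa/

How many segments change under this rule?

/n/ before /g/ (velar) → [ŋ]
/m/ before /tʃ/ (palatal) → [ɲ]
/n/ before /tʃ/ (palatal) → [ɲ]
3 segments change.

3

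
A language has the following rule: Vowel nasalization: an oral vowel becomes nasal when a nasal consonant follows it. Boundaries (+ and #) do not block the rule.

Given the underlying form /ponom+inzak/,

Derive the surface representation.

/o/ before nasal /n/ → [õ]
/o/ before nasal /m/ → [õ]
/i/ before nasal /n/ → [ĩ]

[põnõm+ĩnzak]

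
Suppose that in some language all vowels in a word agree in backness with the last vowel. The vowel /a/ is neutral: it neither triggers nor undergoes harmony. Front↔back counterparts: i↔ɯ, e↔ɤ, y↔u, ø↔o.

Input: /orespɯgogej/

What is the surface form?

[ørespigøgej]

/o/ harmonizes with /e/ ([-back]) → [ø]
/ɯ/ harmonizes with /e/ ([-back]) → [i]
/o/ harmonizes with /e/ ([-back]) → [ø]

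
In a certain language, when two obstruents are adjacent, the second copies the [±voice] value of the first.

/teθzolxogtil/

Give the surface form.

[teθsolxogdil]

/z/ after /θ/ (voiceless) → [s]
/t/ after /g/ (voiced) → [d]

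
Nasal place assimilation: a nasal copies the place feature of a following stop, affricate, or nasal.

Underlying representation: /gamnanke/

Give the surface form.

[gannaŋke]

/m/ before /n/ (alveolar) → [n]
/n/ before /k/ (velar) → [ŋ]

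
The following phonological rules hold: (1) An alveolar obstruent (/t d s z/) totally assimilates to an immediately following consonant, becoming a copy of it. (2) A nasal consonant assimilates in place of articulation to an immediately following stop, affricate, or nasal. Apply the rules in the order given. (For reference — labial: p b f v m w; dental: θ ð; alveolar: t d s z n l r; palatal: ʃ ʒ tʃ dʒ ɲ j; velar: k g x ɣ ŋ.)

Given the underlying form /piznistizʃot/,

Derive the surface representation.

Rule 1: /z/ before /n/ → [n] (total assimilation)
Rule 1: /s/ before /t/ → [t] (total assimilation)
Rule 1: /z/ before /ʃ/ → [ʃ] (total assimilation)
After rule 1: pinnittiʃʃot
Rule 2: no segment meets the rule's conditions; no change.

[pinnittiʃʃot]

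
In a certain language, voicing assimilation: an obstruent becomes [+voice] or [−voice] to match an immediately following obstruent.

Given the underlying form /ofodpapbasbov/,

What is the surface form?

/d/ before /p/ (voiceless) → [t]
/p/ before /b/ (voiced) → [b]
/s/ before /b/ (voiced) → [z]

[ofotpabbazbov]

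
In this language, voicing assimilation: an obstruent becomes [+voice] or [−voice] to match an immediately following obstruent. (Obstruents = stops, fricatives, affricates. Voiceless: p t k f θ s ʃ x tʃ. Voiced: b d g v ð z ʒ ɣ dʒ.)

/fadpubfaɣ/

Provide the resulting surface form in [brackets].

[fatpupfaɣ]

/d/ before /p/ (voiceless) → [t]
/b/ before /f/ (voiceless) → [p]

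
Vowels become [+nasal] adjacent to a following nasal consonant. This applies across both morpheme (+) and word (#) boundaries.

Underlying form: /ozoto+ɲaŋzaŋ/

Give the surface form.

/o/ before nasal /ɲ/ → [õ]
/a/ before nasal /ŋ/ → [ã]
/a/ before nasal /ŋ/ → [ã]

[ozotõ+ɲãŋzãŋ]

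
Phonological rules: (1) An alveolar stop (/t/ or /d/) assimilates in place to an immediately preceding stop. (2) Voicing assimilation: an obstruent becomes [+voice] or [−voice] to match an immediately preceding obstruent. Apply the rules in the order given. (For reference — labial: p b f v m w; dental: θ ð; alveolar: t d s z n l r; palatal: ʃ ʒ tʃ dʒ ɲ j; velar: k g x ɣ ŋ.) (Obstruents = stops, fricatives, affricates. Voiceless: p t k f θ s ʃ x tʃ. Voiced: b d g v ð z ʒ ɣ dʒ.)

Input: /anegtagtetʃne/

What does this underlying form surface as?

[aneggaggetʃne]

Rule 1: /t/ after /g/ (velar) → [k]
Rule 1: /t/ after /g/ (velar) → [k]
After rule 1: anegkagketʃne
Rule 2: /k/ after /g/ (voiced) → [g]
Rule 2: /k/ after /g/ (voiced) → [g]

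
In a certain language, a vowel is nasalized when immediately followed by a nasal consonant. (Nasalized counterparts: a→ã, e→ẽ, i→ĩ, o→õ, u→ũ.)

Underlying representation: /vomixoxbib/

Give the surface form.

[võmixoxbib]

/o/ before nasal /m/ → [õ]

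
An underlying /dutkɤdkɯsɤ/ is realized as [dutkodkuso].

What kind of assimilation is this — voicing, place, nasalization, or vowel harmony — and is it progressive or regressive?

vowel harmony, progressive

/ɤ/→[o] /ɯ/→[u] /ɤ/→[o].
Vowels agree with the first vowel, so the harmony is progressive.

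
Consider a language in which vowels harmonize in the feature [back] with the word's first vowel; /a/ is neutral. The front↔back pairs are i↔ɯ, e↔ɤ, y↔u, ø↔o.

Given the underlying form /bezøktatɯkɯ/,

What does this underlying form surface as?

/ɯ/ harmonizes with /e/ ([-back]) → [i]
/ɯ/ harmonizes with /e/ ([-back]) → [i]

[bezøktatiki]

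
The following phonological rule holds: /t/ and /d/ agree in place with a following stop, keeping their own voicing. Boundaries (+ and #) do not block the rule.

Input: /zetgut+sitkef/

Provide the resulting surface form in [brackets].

/t/ before /g/ (velar) → [k]
/t/ before /k/ (velar) → [k]

[zekgut+sikkef]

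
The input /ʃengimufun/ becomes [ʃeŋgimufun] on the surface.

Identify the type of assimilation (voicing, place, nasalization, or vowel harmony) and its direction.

/n/→[ŋ].
Each target copies a feature from the following segment, so the direction is regressive.

place assimilation, regressive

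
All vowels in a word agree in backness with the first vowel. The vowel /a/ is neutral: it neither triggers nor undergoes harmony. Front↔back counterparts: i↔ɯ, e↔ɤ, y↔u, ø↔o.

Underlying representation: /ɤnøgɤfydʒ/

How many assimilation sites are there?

2

/ø/ harmonizes with /ɤ/ ([+back]) → [o]
/y/ harmonizes with /ɤ/ ([+back]) → [u]
2 segments change.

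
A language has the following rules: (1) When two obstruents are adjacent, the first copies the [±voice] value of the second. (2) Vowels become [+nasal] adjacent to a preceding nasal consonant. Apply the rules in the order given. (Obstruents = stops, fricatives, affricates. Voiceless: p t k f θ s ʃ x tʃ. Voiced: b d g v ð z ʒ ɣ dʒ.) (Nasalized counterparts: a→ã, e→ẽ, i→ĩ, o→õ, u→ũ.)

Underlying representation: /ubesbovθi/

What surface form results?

Rule 1: /s/ before /b/ (voiced) → [z]
Rule 1: /v/ before /θ/ (voiceless) → [f]
After rule 1: ubezbofθi
Rule 2: no segment meets the rule's conditions; no change.

[ubezbofθi]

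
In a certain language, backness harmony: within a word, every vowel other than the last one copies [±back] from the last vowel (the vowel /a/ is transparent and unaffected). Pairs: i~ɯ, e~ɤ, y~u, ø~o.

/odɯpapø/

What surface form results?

[ødipapø]

/o/ harmonizes with /ø/ ([-back]) → [ø]
/ɯ/ harmonizes with /ø/ ([-back]) → [i]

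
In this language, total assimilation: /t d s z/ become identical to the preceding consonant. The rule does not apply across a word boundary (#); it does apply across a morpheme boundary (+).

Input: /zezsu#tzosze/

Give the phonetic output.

/s/ after /z/ → [z] (total assimilation)
/z/ after /t/ → [t] (total assimilation)
/z/ after /s/ → [s] (total assimilation)

[zezzu#ttosse]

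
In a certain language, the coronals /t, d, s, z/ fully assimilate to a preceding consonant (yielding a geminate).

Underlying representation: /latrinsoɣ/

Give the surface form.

[latrinnoɣ]

/s/ after /n/ → [n] (total assimilation)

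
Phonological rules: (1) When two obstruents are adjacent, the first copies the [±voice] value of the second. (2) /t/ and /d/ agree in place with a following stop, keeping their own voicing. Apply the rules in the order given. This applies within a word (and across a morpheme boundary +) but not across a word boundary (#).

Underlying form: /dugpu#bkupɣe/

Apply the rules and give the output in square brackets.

Rule 1: /g/ before /p/ (voiceless) → [k]
Rule 1: /b/ before /k/ (voiceless) → [p]
Rule 1: /p/ before /ɣ/ (voiced) → [b]
After rule 1: dukpu#pkubɣe
Rule 2: no segment meets the rule's conditions; no change.

[dukpu#pkubɣe]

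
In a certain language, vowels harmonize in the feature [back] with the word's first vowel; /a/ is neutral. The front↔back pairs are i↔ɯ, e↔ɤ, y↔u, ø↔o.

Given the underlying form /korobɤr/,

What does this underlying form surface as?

[korobɤr]

no segment meets the rule's conditions; no change.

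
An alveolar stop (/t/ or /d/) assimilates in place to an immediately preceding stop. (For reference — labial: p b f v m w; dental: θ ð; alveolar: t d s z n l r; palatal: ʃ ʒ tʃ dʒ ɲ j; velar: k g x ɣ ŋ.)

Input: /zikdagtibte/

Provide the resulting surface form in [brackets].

/d/ after /k/ (velar) → [g]
/t/ after /g/ (velar) → [k]
/t/ after /b/ (labial) → [p]

[zikgagkibpe]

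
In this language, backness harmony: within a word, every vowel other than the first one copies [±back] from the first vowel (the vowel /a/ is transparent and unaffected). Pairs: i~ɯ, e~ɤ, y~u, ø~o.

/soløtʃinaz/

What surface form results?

/ø/ harmonizes with /o/ ([+back]) → [o]
/i/ harmonizes with /o/ ([+back]) → [ɯ]

[solotʃɯnaz]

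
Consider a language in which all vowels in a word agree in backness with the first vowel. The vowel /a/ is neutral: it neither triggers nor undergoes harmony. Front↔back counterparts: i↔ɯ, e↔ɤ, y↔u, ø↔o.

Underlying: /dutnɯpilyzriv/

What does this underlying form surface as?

[dutnɯpɯluzrɯv]

/i/ harmonizes with /u/ ([+back]) → [ɯ]
/y/ harmonizes with /u/ ([+back]) → [u]
/i/ harmonizes with /u/ ([+back]) → [ɯ]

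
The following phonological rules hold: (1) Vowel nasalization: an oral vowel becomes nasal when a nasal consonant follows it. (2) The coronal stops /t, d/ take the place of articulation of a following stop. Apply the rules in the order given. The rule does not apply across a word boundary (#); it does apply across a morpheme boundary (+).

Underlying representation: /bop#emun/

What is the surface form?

[bop#ẽmũn]

Rule 1: /e/ before nasal /m/ → [ẽ]
Rule 1: /u/ before nasal /n/ → [ũ]
After rule 1: bop#ẽmũn
Rule 2: no segment meets the rule's conditions; no change.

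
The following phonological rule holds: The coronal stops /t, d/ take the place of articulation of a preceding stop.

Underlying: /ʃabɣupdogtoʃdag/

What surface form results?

/d/ after /p/ (labial) → [b]
/t/ after /g/ (velar) → [k]

[ʃabɣupbogkoʃdag]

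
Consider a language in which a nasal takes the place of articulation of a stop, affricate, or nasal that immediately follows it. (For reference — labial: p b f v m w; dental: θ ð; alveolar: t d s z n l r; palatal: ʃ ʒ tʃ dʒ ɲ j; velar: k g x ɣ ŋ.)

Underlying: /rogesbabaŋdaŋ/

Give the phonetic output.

[rogesbabandaŋ]

/ŋ/ before /d/ (alveolar) → [n]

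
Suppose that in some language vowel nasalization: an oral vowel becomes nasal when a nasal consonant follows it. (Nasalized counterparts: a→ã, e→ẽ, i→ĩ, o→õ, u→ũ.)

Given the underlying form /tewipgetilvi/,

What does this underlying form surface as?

[tewipgetilvi]

no segment meets the rule's conditions; no change.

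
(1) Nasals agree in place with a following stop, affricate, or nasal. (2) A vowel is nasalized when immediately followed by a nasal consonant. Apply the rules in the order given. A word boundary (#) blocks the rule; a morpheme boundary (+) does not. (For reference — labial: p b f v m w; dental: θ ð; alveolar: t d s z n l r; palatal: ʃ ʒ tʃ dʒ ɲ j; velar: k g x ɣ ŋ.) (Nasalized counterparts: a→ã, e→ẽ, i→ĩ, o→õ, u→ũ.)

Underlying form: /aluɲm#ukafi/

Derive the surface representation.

[alũmm#ukafi]

Rule 1: /ɲ/ before /m/ (labial) → [m]
After rule 1: alumm#ukafi
Rule 2: /u/ before nasal /m/ → [ũ]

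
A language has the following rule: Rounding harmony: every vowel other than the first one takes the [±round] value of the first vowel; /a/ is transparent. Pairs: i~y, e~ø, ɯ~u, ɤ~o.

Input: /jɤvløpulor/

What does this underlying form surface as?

[jɤvlepɯlɤr]

/ø/ harmonizes with /ɤ/ ([-round]) → [e]
/u/ harmonizes with /ɤ/ ([-round]) → [ɯ]
/o/ harmonizes with /ɤ/ ([-round]) → [ɤ]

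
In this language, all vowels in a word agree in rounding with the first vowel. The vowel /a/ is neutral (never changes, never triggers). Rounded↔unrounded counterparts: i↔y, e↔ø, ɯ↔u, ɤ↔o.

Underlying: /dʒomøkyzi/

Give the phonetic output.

/i/ harmonizes with /o/ ([+round]) → [y]

[dʒomøkyzy]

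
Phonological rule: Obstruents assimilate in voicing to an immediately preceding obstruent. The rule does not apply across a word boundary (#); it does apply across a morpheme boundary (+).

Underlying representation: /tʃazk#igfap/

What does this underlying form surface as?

[tʃazg#igvap]

/k/ after /z/ (voiced) → [g]
/f/ after /g/ (voiced) → [v]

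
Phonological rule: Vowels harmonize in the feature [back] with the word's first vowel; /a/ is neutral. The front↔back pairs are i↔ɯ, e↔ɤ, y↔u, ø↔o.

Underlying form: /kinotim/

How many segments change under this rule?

1

/o/ harmonizes with /i/ ([-back]) → [ø]
1 segment changes.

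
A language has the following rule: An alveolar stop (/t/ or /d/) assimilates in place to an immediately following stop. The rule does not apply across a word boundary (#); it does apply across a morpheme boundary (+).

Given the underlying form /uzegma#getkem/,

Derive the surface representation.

/t/ before /k/ (velar) → [k]

[uzegma#gekkem]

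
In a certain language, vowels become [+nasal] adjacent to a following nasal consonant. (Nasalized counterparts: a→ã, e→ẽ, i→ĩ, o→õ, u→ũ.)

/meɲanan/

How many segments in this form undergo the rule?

/e/ before nasal /ɲ/ → [ẽ]
/a/ before nasal /n/ → [ã]
/a/ before nasal /n/ → [ã]
3 segments change.

3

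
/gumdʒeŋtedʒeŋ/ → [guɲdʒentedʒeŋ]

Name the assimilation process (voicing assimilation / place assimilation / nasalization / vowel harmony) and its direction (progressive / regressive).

/m/→[ɲ] /ŋ/→[n].
Each target copies a feature from the following segment, so the direction is regressive.

place assimilation, regressive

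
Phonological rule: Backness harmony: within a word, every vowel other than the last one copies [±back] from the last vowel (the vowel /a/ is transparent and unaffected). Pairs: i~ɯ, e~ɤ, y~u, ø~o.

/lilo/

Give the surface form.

[lɯlo]

/i/ harmonizes with /o/ ([+back]) → [ɯ]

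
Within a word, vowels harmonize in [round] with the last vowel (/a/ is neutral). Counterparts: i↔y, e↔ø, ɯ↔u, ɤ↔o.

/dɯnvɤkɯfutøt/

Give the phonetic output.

/ɯ/ harmonizes with /ø/ ([+round]) → [u]
/ɤ/ harmonizes with /ø/ ([+round]) → [o]
/ɯ/ harmonizes with /ø/ ([+round]) → [u]

[dunvokufutøt]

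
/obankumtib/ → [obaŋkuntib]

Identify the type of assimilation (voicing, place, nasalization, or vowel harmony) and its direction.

/n/→[ŋ] /m/→[n].
Each target copies a feature from the following segment, so the direction is regressive.

place assimilation, regressive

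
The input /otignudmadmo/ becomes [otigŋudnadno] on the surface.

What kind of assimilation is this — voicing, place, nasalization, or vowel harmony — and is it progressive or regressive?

/n/→[ŋ] /m/→[n] /m/→[n].
Each target copies a feature from the preceding segment, so the direction is progressive.

place assimilation, progressive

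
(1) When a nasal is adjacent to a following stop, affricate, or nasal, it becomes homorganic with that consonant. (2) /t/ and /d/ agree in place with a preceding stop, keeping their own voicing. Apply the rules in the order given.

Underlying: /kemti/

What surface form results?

[kenti]

Rule 1: /m/ before /t/ (alveolar) → [n]
After rule 1: kenti
Rule 2: no segment meets the rule's conditions; no change.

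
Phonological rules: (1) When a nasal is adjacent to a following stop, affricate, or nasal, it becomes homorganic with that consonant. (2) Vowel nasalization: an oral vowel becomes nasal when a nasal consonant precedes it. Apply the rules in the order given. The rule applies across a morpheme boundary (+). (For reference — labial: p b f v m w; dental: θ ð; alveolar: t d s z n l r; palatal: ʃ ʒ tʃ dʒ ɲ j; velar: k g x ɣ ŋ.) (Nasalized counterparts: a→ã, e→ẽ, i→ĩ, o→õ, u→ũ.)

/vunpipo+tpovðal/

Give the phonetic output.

[vumpipo+tpovðal]

Rule 1: /n/ before /p/ (labial) → [m]
After rule 1: vumpipo+tpovðal
Rule 2: no segment meets the rule's conditions; no change.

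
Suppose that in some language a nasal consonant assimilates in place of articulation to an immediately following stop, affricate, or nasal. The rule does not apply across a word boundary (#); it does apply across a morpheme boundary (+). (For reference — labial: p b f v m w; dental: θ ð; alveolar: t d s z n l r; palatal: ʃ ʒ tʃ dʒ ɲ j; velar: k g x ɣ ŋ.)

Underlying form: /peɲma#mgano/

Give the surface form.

/ɲ/ before /m/ (labial) → [m]
/m/ before /g/ (velar) → [ŋ]

[pemma#ŋgano]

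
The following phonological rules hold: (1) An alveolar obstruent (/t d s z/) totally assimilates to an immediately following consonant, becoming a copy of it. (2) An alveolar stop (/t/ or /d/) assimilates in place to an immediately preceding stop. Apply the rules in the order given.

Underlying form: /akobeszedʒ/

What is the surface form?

[akobezzedʒ]

Rule 1: /s/ before /z/ → [z] (total assimilation)
After rule 1: akobezzedʒ
Rule 2: no segment meets the rule's conditions; no change.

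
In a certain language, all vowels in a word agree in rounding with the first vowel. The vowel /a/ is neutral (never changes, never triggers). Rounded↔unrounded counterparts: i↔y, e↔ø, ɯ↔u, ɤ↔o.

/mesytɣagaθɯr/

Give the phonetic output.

[mesitɣagaθɯr]

/y/ harmonizes with /e/ ([-round]) → [i]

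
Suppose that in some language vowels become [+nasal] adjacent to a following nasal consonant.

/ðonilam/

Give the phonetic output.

/o/ before nasal /n/ → [õ]
/a/ before nasal /m/ → [ã]

[ðõnilãm]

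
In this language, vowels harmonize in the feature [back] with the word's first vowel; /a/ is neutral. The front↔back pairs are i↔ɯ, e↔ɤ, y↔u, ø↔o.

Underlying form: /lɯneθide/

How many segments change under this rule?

/e/ harmonizes with /ɯ/ ([+back]) → [ɤ]
/i/ harmonizes with /ɯ/ ([+back]) → [ɯ]
/e/ harmonizes with /ɯ/ ([+back]) → [ɤ]
3 segments change.

3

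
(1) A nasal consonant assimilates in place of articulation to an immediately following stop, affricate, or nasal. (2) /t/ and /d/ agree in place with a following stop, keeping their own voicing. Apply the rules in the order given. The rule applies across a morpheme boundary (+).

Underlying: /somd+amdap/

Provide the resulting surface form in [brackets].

Rule 1: /m/ before /d/ (alveolar) → [n]
Rule 1: /m/ before /d/ (alveolar) → [n]
After rule 1: sond+andap
Rule 2: no segment meets the rule's conditions; no change.

[sond+andap]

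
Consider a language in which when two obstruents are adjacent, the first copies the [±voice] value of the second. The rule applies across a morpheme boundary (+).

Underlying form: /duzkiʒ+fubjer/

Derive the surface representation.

[duskiʃ+fubjer]

/z/ before /k/ (voiceless) → [s]
/ʒ/ before /f/ (voiceless) → [ʃ]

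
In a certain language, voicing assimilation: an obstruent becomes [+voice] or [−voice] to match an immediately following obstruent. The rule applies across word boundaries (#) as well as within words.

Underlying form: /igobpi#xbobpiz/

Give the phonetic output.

/b/ before /p/ (voiceless) → [p]
/x/ before /b/ (voiced) → [ɣ]
/b/ before /p/ (voiceless) → [p]

[igoppi#ɣboppiz]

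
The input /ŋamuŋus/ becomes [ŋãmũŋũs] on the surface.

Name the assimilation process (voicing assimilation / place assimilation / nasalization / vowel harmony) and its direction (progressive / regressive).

/a/→[ã] /u/→[ũ] /u/→[ũ].
Each target copies a feature from the preceding segment, so the direction is progressive.

nasalization, progressive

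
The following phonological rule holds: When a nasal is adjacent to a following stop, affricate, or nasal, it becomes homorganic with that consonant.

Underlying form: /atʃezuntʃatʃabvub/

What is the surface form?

[atʃezuɲtʃatʃabvub]

/n/ before /tʃ/ (palatal) → [ɲ]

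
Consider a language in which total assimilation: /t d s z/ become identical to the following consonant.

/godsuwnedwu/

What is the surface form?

/d/ before /s/ → [s] (total assimilation)
/d/ before /w/ → [w] (total assimilation)

[gossuwnewwu]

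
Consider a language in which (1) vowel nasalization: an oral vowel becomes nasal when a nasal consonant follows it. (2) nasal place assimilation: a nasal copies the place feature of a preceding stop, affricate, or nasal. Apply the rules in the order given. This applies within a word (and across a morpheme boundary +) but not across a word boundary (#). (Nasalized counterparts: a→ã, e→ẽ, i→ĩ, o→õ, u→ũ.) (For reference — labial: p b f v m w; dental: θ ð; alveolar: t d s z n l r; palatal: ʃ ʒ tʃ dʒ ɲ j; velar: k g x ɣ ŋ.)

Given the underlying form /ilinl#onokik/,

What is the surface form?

Rule 1: /i/ before nasal /n/ → [ĩ]
Rule 1: /o/ before nasal /n/ → [õ]
After rule 1: ilĩnl#õnokik
Rule 2: no segment meets the rule's conditions; no change.

[ilĩnl#õnokik]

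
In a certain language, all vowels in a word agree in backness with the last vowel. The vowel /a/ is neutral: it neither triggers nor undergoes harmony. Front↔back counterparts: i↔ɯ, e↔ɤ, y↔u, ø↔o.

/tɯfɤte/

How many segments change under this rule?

/ɯ/ harmonizes with /e/ ([-back]) → [i]
/ɤ/ harmonizes with /e/ ([-back]) → [e]
2 segments change.

2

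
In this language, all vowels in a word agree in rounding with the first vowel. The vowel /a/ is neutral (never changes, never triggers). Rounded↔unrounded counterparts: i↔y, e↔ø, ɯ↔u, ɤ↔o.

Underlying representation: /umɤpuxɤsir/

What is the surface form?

[umopuxosyr]

/ɤ/ harmonizes with /u/ ([+round]) → [o]
/ɤ/ harmonizes with /u/ ([+round]) → [o]
/i/ harmonizes with /u/ ([+round]) → [y]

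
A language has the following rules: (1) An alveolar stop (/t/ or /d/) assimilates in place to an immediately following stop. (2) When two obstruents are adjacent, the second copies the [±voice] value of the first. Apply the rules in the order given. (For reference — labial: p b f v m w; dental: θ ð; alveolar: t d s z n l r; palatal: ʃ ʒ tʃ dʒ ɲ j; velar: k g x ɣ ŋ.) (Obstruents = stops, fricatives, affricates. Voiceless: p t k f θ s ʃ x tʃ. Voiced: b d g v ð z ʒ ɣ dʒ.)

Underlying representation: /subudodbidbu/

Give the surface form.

Rule 1: /d/ before /b/ (labial) → [b]
Rule 1: /d/ before /b/ (labial) → [b]
After rule 1: subudobbibbu
Rule 2: no segment meets the rule's conditions; no change.

[subudobbibbu]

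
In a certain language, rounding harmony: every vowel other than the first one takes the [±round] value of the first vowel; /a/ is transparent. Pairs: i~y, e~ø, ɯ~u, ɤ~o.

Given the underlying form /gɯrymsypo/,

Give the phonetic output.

[gɯrimsipɤ]

/y/ harmonizes with /ɯ/ ([-round]) → [i]
/y/ harmonizes with /ɯ/ ([-round]) → [i]
/o/ harmonizes with /ɯ/ ([-round]) → [ɤ]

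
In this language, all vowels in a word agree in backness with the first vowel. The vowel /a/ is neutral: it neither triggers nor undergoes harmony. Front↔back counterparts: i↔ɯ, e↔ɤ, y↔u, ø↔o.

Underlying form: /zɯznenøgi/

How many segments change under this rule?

/e/ harmonizes with /ɯ/ ([+back]) → [ɤ]
/ø/ harmonizes with /ɯ/ ([+back]) → [o]
/i/ harmonizes with /ɯ/ ([+back]) → [ɯ]
3 segments change.

3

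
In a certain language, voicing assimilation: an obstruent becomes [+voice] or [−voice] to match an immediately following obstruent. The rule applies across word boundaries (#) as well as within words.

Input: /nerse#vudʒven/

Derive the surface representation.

no segment meets the rule's conditions; no change.

[nerse#vudʒven]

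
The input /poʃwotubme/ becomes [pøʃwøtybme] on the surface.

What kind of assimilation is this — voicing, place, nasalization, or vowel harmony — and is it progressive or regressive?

vowel harmony, regressive

/o/→[ø] /o/→[ø] /u/→[y].
Vowels agree with the last vowel, so the harmony is regressive.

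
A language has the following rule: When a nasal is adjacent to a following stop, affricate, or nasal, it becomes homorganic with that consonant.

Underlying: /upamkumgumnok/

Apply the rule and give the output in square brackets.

[upaŋkuŋgunnok]

/m/ before /k/ (velar) → [ŋ]
/m/ before /g/ (velar) → [ŋ]
/m/ before /n/ (alveolar) → [n]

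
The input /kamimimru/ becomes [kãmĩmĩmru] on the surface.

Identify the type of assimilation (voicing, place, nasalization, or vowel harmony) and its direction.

/a/→[ã] /i/→[ĩ] /i/→[ĩ].
Each target copies a feature from the following segment, so the direction is regressive.

nasalization, regressive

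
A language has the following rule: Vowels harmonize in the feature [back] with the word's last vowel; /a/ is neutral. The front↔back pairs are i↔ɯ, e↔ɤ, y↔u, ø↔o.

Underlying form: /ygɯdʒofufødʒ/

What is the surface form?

/ɯ/ harmonizes with /ø/ ([-back]) → [i]
/o/ harmonizes with /ø/ ([-back]) → [ø]
/u/ harmonizes with /ø/ ([-back]) → [y]

[ygidʒøfyfødʒ]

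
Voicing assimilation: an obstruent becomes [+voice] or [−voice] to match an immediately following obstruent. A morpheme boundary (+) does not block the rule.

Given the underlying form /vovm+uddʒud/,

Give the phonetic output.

[vovm+uddʒud]

no segment meets the rule's conditions; no change.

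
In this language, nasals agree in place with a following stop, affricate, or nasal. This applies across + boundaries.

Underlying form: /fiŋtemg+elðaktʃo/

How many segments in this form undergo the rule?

/ŋ/ before /t/ (alveolar) → [n]
/m/ before /g/ (velar) → [ŋ]
2 segments change.

2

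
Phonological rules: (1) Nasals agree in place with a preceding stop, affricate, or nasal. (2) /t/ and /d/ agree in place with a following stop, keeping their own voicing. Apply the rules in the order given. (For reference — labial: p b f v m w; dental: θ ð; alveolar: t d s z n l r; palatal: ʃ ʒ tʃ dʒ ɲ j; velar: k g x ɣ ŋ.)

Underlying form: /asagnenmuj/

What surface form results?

Rule 1: /n/ after /g/ (velar) → [ŋ]
Rule 1: /m/ after /n/ (alveolar) → [n]
After rule 1: asagŋennuj
Rule 2: no segment meets the rule's conditions; no change.

[asagŋennuj]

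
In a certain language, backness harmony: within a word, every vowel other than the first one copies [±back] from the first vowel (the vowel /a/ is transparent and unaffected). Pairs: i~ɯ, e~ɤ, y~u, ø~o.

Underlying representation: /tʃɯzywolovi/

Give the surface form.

/y/ harmonizes with /ɯ/ ([+back]) → [u]
/i/ harmonizes with /ɯ/ ([+back]) → [ɯ]

[tʃɯzuwolovɯ]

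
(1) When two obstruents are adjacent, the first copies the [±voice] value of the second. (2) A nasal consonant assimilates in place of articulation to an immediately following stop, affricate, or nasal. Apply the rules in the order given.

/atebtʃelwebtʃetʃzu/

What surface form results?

Rule 1: /b/ before /tʃ/ (voiceless) → [p]
Rule 1: /b/ before /tʃ/ (voiceless) → [p]
Rule 1: /tʃ/ before /z/ (voiced) → [dʒ]
After rule 1: ateptʃelweptʃedʒzu
Rule 2: no segment meets the rule's conditions; no change.

[ateptʃelweptʃedʒzu]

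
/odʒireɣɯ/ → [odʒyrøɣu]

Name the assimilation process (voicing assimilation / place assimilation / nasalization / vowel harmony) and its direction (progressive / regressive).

/i/→[y] /e/→[ø] /ɯ/→[u].
Vowels agree with the first vowel, so the harmony is progressive.

vowel harmony, progressive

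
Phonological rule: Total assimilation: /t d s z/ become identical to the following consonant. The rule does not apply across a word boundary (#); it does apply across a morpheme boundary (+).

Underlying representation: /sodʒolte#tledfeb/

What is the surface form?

/t/ before /l/ → [l] (total assimilation)
/d/ before /f/ → [f] (total assimilation)

[sodʒolte#lleffeb]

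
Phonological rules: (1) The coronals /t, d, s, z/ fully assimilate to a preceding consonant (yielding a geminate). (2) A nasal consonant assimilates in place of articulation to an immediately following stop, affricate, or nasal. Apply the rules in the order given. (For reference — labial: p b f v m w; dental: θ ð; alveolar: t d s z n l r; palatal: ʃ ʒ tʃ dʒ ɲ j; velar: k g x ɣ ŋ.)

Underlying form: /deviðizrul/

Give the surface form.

Rule 1: no segment meets the rule's conditions; no change.
After rule 1: deviðizrul
Rule 2: no segment meets the rule's conditions; no change.

[deviðizrul]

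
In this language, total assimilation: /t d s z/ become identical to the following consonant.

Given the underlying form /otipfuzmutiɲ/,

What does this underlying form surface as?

[otipfummutiɲ]

/z/ before /m/ → [m] (total assimilation)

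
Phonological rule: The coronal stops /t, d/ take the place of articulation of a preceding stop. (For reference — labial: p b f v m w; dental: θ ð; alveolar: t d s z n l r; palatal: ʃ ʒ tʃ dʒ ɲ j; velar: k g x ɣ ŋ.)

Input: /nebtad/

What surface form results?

[nebpad]

/t/ after /b/ (labial) → [p]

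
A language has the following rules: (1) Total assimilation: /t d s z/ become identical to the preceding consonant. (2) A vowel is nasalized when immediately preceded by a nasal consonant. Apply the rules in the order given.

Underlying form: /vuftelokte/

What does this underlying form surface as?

Rule 1: /t/ after /f/ → [f] (total assimilation)
Rule 1: /t/ after /k/ → [k] (total assimilation)
After rule 1: vuffelokke
Rule 2: no segment meets the rule's conditions; no change.

[vuffelokke]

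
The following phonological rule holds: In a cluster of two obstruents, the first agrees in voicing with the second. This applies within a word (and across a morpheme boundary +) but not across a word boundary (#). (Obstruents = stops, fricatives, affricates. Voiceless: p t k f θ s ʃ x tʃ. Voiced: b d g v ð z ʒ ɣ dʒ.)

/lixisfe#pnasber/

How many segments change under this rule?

/s/ before /b/ (voiced) → [z]
1 segment changes.

1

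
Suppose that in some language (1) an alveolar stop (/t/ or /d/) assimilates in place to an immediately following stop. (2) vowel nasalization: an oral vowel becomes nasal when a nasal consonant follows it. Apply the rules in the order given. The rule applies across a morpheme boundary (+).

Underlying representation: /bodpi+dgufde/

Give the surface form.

Rule 1: /d/ before /p/ (labial) → [b]
Rule 1: /d/ before /g/ (velar) → [g]
After rule 1: bobpi+ggufde
Rule 2: no segment meets the rule's conditions; no change.

[bobpi+ggufde]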